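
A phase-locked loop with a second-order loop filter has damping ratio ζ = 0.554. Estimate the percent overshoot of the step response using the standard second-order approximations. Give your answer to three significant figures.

For an underdamped second-order system, %OS = 100·exp(−πζ/√(1−ζ²)).
πζ/√(1−ζ²) = π·0.554/√(1−0.307) = 2.091, so %OS = 100·e^(−2.091) = 12.4%.

%OS ≈ 12.4%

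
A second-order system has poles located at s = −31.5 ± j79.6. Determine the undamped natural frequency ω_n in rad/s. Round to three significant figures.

The poles are at −σ ± jω_d with σ = 31.5 and ω_d = 79.6, so ω_n = √(σ²+ω_d²) = 85.6 rad/s and ζ = σ/ω_n = 0.368.

ω_n ≈ 85.6 rad/s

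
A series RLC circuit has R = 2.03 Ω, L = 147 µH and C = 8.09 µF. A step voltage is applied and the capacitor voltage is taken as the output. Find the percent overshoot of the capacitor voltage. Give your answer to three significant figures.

For a series RLC circuit (capacitor voltage as output), ω_n = 1/√(LC) = 1/√(147 µH · 8.09 µF) = 29000 rad/s.
ζ = (R/2)·√(C/L) = (2.03/2)·√(8.09 µF/147 µH) = 0.238.
%OS = 100·exp(−πζ/√(1−ζ²)) = 46.3%.

%OS ≈ 46.3%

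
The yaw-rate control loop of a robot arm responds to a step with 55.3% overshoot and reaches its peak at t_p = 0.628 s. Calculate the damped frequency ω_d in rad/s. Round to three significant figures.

ω_d ≈ 5.00 rad/s

t_p = π/ω_d, so ω_d = π/0.628 = 5.00 rad/s.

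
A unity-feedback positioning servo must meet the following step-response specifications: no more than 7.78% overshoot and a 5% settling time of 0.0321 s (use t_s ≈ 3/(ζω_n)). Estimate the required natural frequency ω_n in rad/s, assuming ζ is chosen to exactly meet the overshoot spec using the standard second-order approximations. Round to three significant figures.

ω_n ≈ 148 rad/s

Inverting the overshoot relation: ζ = |ln 0.0778|/√(π² + ln²0.0778) = 0.631.
From t_s ≈ 3/(ζω_n): ω_n = 3/(ζ·t_s) = 3/(0.631·0.0321) = 148 rad/s.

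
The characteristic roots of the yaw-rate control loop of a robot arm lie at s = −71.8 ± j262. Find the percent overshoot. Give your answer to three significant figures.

%OS ≈ 42.3%

|pole| = ω_n = √(71.8² + 262²) = 272 rad/s; ζ = cos θ = σ/ω_n = 0.264.
%OS = 100 e^{−πζ/√(1−ζ²)} with ζ = 0.264 gives 42.3%.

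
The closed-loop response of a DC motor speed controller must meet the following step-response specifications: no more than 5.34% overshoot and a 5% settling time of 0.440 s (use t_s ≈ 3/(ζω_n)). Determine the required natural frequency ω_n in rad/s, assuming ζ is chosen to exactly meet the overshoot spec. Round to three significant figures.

From %OS = 100·exp(−πζ/√(1−ζ²)), invert to get ζ = −ln(OS)/√(π² + ln²(OS)) with OS = 0.0534.
−ln 0.0534 = 2.930, so ζ = 2.930/√(π² + 8.585) = 0.682.
Then ω_n = 3/(ζ t_s) = 3/(0.682 × 0.440) = 10.0 rad/s.

ω_n ≈ 10.0 rad/s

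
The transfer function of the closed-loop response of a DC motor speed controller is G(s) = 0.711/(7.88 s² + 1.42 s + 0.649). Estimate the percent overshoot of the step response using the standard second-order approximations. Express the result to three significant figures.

%OS ≈ 35.4%

Dividing through by 7.88: denominator becomes s² + 0.1802 s + 0.08236.
So ω_n = √0.08236 = 0.287 rad/s and ζ = 0.1802/(2·0.287) = 0.314.
%OS = 100 e^{−πζ/√(1−ζ²)} with ζ = 0.314 gives 35.4%.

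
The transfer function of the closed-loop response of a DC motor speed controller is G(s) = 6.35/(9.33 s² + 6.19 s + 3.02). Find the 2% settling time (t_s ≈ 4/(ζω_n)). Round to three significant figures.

Dividing through by 9.33: denominator becomes s² + 0.6635 s + 0.3237.
So ω_n = √0.3237 = 0.569 rad/s and ζ = 0.6635/(2·0.569) = 0.583.
t_s ≈ 4/(ζω_n) = 12.1 s.

t_s ≈ 12.1 s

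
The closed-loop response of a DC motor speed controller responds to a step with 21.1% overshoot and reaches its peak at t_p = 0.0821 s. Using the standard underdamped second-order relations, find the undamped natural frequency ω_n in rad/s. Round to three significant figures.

ω_n ≈ 42.7 rad/s

From the overshoot, ζ = −ln(OS)/√(π²+ln²(OS)) = 0.444.
t_p = π/ω_d ⇒ ω_d = 38.3 rad/s; then ω_n = ω_d/√(1−ζ²) = 42.7 rad/s.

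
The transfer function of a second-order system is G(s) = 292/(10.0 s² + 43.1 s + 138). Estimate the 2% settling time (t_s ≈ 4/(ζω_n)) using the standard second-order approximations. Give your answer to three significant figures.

t_s ≈ 1.86 s

Dividing through by 10.0: denominator becomes s² + 4.310 s + 13.80.
So ω_n = √13.80 = 3.71 rad/s and ζ = 4.310/(2·3.71) = 0.580.
t_s ≈ 4/(ζω_n) = 1.86 s.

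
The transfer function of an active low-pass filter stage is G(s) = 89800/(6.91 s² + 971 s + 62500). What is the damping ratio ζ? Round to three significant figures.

Dividing through by 6.91: denominator becomes s² + 140.5 s + 9045.
So ω_n = √9045 = 95.1 rad/s and ζ = 140.5/(2·95.1) = 0.739.

ζ ≈ 0.739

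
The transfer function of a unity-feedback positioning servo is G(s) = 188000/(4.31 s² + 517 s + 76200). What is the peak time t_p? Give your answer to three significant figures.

Dividing through by 4.31: denominator becomes s² + 120.0 s + 17680.
So ω_n = √17680 = 133 rad/s and ζ = 120.0/(2·133) = 0.451.
ω_d = ω_n√(1−ζ²) = 119 rad/s. t_p = π/ω_d = 0.0265 s.

t_p ≈ 0.0265 s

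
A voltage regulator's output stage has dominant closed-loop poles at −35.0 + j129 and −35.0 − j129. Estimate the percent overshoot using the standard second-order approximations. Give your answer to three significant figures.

With σ = 35.0, ω_d = 129: ω_n = √(σ²+ω_d²) = 134 rad/s, ζ = σ/ω_n = 0.262.
%OS = 100 e^{−πζ/√(1−ζ²)} with ζ = 0.262 gives 42.6%.

%OS ≈ 42.6%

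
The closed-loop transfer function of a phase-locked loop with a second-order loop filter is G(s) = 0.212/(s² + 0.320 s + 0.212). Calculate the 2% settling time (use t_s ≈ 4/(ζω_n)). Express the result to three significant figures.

t_s ≈ 25.0 s

Matching coefficients with s² + 2ζω_n s + ω_n² gives ω_n² = 0.212 ⇒ ω_n = 0.460 rad/s, and ζ = 0.320/(2ω_n) = 0.347.
t_s ≈ 4/(ζω_n) = 4/(0.347·0.460) = 25.0 s.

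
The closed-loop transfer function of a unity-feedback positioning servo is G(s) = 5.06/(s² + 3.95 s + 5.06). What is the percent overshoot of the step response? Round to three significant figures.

%OS ≈ 0.314%

Matching coefficients with s² + 2ζω_n s + ω_n² gives ω_n² = 5.06 ⇒ ω_n = 2.25 rad/s, and ζ = 3.95/(2ω_n) = 0.878.
%OS = 100 e^{−πζ/√(1−ζ²)} with ζ = 0.878 gives 0.314%.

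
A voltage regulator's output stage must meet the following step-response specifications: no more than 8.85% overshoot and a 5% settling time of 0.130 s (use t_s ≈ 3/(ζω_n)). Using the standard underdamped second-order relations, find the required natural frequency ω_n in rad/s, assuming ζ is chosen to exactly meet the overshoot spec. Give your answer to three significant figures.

ω_n ≈ 37.8 rad/s

ζ = −ln(OS)/√(π² + (ln OS)²). With OS = 0.0885, ln OS = −2.425 and ζ = 2.425/3.969 = 0.611.
From t_s ≈ 3/(ζω_n): ω_n = 3/(ζ·t_s) = 3/(0.611·0.130) = 37.8 rad/s.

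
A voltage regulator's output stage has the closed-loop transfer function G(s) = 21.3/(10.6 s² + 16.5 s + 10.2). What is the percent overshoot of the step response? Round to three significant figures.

%OS ≈ 1.67%

Dividing through by 10.6: denominator becomes s² + 1.557 s + 0.9623.
So ω_n = √0.9623 = 0.981 rad/s and ζ = 1.557/(2·0.981) = 0.793.
Overshoot: exp(−π·0.793/√(1−0.793²)) = 0.0167, i.e. 1.67%.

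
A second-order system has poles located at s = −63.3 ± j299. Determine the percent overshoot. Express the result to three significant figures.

%OS ≈ 51.4%

|pole| = ω_n = √(63.3² + 299²) = 306 rad/s; ζ = cos θ = σ/ω_n = 0.207.
Overshoot: exp(−π·0.207/√(1−0.207²)) = 0.514, i.e. 51.4%.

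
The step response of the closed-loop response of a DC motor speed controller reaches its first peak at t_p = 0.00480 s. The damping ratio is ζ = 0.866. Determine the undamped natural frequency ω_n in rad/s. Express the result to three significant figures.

ω_n ≈ 1310 rad/s

Peak time t_p = π/ω_d, so ω_d = π/t_p = π/0.00480 = 654 rad/s.
ω_n = ω_d/√(1−ζ²) = 654/√0.250 = 1310 rad/s.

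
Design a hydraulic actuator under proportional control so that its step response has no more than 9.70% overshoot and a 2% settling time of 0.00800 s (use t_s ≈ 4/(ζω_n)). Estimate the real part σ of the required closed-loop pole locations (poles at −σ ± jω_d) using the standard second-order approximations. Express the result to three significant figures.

The settling-time spec alone fixes σ = ζω_n = 4/t_s = 4/0.00800 = 500.
(Overshoot then fixes ζ = 0.596 and hence ω_d = σ·√(1−ζ²)/ζ = 673 rad/s.)

σ ≈ 500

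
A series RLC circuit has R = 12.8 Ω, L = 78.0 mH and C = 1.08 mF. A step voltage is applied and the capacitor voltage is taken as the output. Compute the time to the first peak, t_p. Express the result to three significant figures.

t_p ≈ 0.0438 s

For a series RLC circuit (capacitor voltage as output), ω_n = 1/√(LC) = 1/√(78.0 mH · 1.08 mF) = 109 rad/s.
ζ = (R/2)·√(C/L) = (12.8/2)·√(1.08 mF/78.0 mH) = 0.753.
ω_d = 109·√(1 − 0.753²) = 71.7 rad/s. t_p = π/ω_d = 0.0438 s.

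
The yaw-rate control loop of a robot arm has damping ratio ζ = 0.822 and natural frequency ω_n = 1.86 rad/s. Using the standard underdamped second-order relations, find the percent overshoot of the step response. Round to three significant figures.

For an underdamped second-order system, %OS = 100·exp(−πζ/√(1−ζ²)).
πζ/√(1−ζ²) = π·0.822/√(1−0.676) = 4.535, so %OS = 100·e^(−4.535) = 1.07%.

%OS ≈ 1.07%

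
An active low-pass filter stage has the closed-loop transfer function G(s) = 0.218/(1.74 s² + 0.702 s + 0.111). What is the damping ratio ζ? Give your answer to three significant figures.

ζ ≈ 0.799

Dividing through by 1.74: denominator becomes s² + 0.4034 s + 0.06379.
So ω_n = √0.06379 = 0.253 rad/s and ζ = 0.4034/(2·0.253) = 0.799.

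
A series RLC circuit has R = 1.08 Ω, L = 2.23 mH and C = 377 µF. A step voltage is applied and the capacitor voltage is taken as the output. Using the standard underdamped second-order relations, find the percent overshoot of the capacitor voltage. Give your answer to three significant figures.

%OS ≈ 48.9%

For a series RLC circuit (capacitor voltage as output), ω_n = 1/√(LC) = 1/√(2.23 mH · 377 µF) = 1090 rad/s.
ζ = (R/2)·√(C/L) = (1.08/2)·√(377 µF/2.23 mH) = 0.222.
%OS = 100 e^{−πζ/√(1−ζ²)} with ζ = 0.222 gives 48.9%.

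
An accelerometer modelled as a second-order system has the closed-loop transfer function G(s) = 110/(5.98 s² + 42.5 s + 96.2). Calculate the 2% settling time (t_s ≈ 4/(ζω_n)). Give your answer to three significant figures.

t_s ≈ 1.13 s

Dividing through by 5.98: denominator becomes s² + 7.107 s + 16.09.
So ω_n = √16.09 = 4.01 rad/s and ζ = 7.107/(2·4.01) = 0.886.
t_s ≈ 4/(ζω_n) = 1.13 s.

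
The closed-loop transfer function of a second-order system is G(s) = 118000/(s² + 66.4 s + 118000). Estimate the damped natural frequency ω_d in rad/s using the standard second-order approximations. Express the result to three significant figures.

ω_d ≈ 342 rad/s

ω_n = √118000 = 344 rad/s; ζ = 66.4/(2·344) = 0.0966.
The damped frequency ω_d = ω_n√(1−ζ²) = 342 rad/s.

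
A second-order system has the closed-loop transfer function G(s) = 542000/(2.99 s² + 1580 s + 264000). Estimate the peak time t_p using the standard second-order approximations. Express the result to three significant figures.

t_p ≈ 0.0231 s

Dividing through by 2.99: denominator becomes s² + 528.4 s + 88290.
So ω_n = √88290 = 297 rad/s and ζ = 528.4/(2·297) = 0.889.
The damped frequency ω_d = ω_n√(1−ζ²) = 136 rad/s. t_p = π/ω_d = 0.0231 s.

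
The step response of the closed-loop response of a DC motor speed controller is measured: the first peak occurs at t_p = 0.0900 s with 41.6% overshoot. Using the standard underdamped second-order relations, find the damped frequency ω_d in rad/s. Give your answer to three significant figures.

ω_d ≈ 34.9 rad/s

t_p = π/ω_d, so ω_d = π/0.0900 = 34.9 rad/s.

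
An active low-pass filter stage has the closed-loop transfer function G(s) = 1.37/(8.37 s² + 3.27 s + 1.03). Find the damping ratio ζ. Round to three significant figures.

Dividing through by 8.37: denominator becomes s² + 0.3907 s + 0.1231.
So ω_n = √0.1231 = 0.351 rad/s and ζ = 0.3907/(2·0.351) = 0.557.

ζ ≈ 0.557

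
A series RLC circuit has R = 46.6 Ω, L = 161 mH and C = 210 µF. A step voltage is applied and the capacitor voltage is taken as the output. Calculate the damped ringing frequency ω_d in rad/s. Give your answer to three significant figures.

ω_d ≈ 92.9 rad/s

For a series RLC circuit (capacitor voltage as output), ω_n = 1/√(LC) = 1/√(161 mH · 210 µF) = 172 rad/s.
ζ = (R/2)·√(C/L) = (46.6/2)·√(210 µF/161 mH) = 0.841.
The damped frequency ω_d = ω_n√(1−ζ²) = 92.9 rad/s.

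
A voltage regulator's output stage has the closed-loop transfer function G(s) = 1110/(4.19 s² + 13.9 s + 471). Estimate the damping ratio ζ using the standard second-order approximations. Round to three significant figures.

ζ ≈ 0.156

Dividing through by 4.19: denominator becomes s² + 3.317 s + 112.4.
So ω_n = √112.4 = 10.6 rad/s and ζ = 3.317/(2·10.6) = 0.156.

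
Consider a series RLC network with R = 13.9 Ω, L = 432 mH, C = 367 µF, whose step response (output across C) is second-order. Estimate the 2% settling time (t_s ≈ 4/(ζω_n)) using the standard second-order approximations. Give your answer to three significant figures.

t_s ≈ 0.249 s

For a series RLC circuit (capacitor voltage as output), ω_n = 1/√(LC) = 1/√(432 mH · 367 µF) = 79.4 rad/s.
ζ = (R/2)·√(C/L) = (13.9/2)·√(367 µF/432 mH) = 0.203.
t_s ≈ 4/(ζω_n) = 0.249 s.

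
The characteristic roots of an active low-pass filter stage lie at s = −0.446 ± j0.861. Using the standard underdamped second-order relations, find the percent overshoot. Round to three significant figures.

%OS ≈ 19.6%

|pole| = ω_n = √(0.446² + 0.861²) = 0.970 rad/s; ζ = cos θ = σ/ω_n = 0.460.
Overshoot: exp(−π·0.460/√(1−0.460²)) = 0.196, i.e. 19.6%.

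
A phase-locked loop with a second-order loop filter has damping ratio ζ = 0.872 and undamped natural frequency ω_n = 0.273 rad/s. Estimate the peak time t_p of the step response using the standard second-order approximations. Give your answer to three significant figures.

The damped frequency is ω_d = ω_n√(1−ζ²) = 0.273·√(1−0.760) = 0.134 rad/s.
Peak time t_p = π/ω_d = π/0.134 = 23.5 s.

t_p ≈ 23.5 s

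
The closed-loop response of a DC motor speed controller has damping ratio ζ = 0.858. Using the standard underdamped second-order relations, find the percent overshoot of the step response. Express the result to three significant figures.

For an underdamped second-order system, %OS = 100·exp(−πζ/√(1−ζ²)).
πζ/√(1−ζ²) = π·0.858/√(1−0.736) = 5.248, so %OS = 100·e^(−5.248) = 0.526%.

%OS ≈ 0.526%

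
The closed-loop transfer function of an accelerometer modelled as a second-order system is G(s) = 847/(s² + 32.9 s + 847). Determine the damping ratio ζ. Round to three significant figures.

ζ ≈ 0.565

Comparing the denominator to s² + 2ζω_n s + ω_n²: ω_n = √847 = 29.1 rad/s, and 2ζω_n = 32.9 so ζ = 32.9/(2·29.1) = 0.565.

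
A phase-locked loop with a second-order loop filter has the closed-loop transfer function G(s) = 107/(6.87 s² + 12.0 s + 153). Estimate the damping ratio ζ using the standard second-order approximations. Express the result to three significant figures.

ζ ≈ 0.185

Dividing through by 6.87: denominator becomes s² + 1.747 s + 22.27.
So ω_n = √22.27 = 4.72 rad/s and ζ = 1.747/(2·4.72) = 0.185.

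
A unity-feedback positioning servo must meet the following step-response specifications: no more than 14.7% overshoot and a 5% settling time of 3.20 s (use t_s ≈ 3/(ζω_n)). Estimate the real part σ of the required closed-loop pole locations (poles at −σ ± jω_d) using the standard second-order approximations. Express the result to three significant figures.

σ ≈ 0.938

The settling-time spec alone fixes σ = ζω_n = 3/t_s = 3/3.20 = 0.938.
(Overshoot then fixes ζ = 0.521 and hence ω_d = σ·√(1−ζ²)/ζ = 1.54 rad/s.)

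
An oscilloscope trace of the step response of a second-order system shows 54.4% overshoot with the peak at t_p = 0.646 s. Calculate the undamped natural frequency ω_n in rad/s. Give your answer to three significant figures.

ω_n ≈ 4.95 rad/s

ζ from %OS: ζ = |ln 0.544|/√(π²+ln²0.544) = 0.190.
From t_p = π/ω_d, ω_d = π/0.646 = 4.86 rad/s, so ω_n = ω_d/√(1−ζ²) = 4.95 rad/s.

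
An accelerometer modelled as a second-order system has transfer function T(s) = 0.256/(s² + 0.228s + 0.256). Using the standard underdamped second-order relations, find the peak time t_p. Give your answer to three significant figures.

Comparing the denominator to s² + 2ζω_n s + ω_n²: ω_n = √0.256 = 0.506 rad/s, and 2ζω_n = 0.228 so ζ = 0.228/(2·0.506) = 0.225.
ω_d = ω_n√(1−ζ²) = 0.493 rad/s. Then t_p = π/ω_d = 6.37 s.

t_p ≈ 6.37 s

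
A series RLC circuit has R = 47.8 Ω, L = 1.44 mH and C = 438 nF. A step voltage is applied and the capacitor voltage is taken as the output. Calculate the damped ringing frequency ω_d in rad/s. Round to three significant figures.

For a series RLC circuit (capacitor voltage as output), ω_n = 1/√(LC) = 1/√(1.44 mH · 438 nF) = 39800 rad/s.
ζ = (R/2)·√(C/L) = (47.8/2)·√(438 nF/1.44 mH) = 0.417.
ω_d = ω_n√(1−ζ²) = 36200 rad/s.

ω_d ≈ 36200 rad/s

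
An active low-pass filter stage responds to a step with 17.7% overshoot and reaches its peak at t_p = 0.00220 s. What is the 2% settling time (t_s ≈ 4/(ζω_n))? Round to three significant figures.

ζ from %OS: ζ = |ln 0.177|/√(π²+ln²0.177) = 0.483.
From t_p = π/ω_d, ω_d = π/0.00220 = 1430 rad/s, so ω_n = ω_d/√(1−ζ²) = 1630 rad/s.
t_s ≈ 4/(ζω_n) = 4/(0.483·1630) = 0.00508 s.

t_s ≈ 0.00508 s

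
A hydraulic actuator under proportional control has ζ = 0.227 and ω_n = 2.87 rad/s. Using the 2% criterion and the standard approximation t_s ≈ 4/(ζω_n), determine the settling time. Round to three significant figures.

t_s ≈ 6.14 s

t_s ≈ 4/(ζω_n) = 4/(0.227 × 2.87) = 6.14 s.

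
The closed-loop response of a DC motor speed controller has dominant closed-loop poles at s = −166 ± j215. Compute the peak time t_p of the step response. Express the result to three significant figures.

t_p ≈ 0.0146 s

t_p = π/ω_d with ω_d = 215 (the imaginary part), so t_p = 0.0146 s.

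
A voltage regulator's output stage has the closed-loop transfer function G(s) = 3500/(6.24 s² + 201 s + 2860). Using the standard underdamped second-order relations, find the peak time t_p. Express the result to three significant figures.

t_p ≈ 0.223 s

Dividing through by 6.24: denominator becomes s² + 32.21 s + 458.3.
So ω_n = √458.3 = 21.4 rad/s and ζ = 32.21/(2·21.4) = 0.752.
ω_d = 21.4·√(1 − 0.752²) = 14.1 rad/s. t_p = π/ω_d = 0.223 s.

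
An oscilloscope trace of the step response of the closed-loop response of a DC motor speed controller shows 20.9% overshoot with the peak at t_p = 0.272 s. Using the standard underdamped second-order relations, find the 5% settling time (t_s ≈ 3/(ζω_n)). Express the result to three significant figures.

ζ from %OS: ζ = |ln 0.209|/√(π²+ln²0.209) = 0.446.
From t_p = π/ω_d, ω_d = π/0.272 = 11.5 rad/s, so ω_n = ω_d/√(1−ζ²) = 12.9 rad/s.
t_s ≈ 3/(ζω_n) = 3/(0.446·12.9) = 0.521 s.

t_s ≈ 0.521 s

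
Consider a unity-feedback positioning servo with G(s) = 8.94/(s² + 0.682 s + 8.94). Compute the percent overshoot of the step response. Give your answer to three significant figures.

%OS ≈ 69.7%

Matching coefficients with s² + 2ζω_n s + ω_n² gives ω_n² = 8.94 ⇒ ω_n = 2.99 rad/s, and ζ = 0.682/(2ω_n) = 0.114.
%OS = 100 e^{−πζ/√(1−ζ²)} with ζ = 0.114 gives 69.7%.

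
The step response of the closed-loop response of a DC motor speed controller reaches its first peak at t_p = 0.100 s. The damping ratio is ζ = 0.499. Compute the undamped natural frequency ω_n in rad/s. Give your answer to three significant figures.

ω_n ≈ 36.3 rad/s

Peak time t_p = π/ω_d, so ω_d = π/t_p = π/0.100 = 31.4 rad/s.
ω_n = ω_d/√(1−ζ²) = 31.4/√0.751 = 36.3 rad/s.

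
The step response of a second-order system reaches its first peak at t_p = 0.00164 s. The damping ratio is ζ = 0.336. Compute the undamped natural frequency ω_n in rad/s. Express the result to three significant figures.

ω_n ≈ 2030 rad/s

Peak time t_p = π/ω_d, so ω_d = π/t_p = π/0.00164 = 1920 rad/s.
ω_n = ω_d/√(1−ζ²) = 1920/√0.887 = 2030 rad/s.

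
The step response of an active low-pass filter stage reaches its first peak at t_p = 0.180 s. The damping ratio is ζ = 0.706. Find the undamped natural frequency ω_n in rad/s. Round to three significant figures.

ω_n ≈ 24.6 rad/s

Peak time t_p = π/ω_d, so ω_d = π/t_p = π/0.180 = 17.5 rad/s.
ω_n = ω_d/√(1−ζ²) = 17.5/√0.502 = 24.6 rad/s.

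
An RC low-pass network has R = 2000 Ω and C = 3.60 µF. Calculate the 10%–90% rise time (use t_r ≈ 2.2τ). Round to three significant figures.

t_r ≈ 0.0158 s

τ = RC = 2000 × 3.60 µF = 0.00720 s.
t_r ≈ 2.2τ = 0.0158 s.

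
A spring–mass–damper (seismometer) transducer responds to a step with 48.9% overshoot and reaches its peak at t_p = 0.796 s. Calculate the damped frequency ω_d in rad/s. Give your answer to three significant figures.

ω_d ≈ 3.95 rad/s

t_p = π/ω_d, so ω_d = π/0.796 = 3.95 rad/s.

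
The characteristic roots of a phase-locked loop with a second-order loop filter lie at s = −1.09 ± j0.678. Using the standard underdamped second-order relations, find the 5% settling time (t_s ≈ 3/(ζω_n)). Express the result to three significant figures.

t_s ≈ 2.75 s

For poles at −σ ± jω_d, ζω_n = σ = 1.09, so t_s ≈ 3/σ = 2.75 s.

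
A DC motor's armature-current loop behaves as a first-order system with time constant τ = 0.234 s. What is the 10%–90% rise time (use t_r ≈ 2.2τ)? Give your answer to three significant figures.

t_r ≈ 0.515 s

t_r ≈ 2.2τ = 0.515 s.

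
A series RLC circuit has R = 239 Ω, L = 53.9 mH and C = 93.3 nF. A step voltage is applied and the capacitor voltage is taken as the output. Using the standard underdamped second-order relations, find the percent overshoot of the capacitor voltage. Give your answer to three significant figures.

%OS ≈ 60.6%

For a series RLC circuit (capacitor voltage as output), ω_n = 1/√(LC) = 1/√(53.9 mH · 93.3 nF) = 14100 rad/s.
ζ = (R/2)·√(C/L) = (239/2)·√(93.3 nF/53.9 mH) = 0.157.
%OS = 100 e^{−πζ/√(1−ζ²)} with ζ = 0.157 gives 60.6%.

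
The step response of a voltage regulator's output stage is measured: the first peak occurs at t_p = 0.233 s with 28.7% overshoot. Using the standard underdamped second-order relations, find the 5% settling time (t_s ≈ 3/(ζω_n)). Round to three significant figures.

t_s ≈ 0.560 s

ζ from %OS: ζ = |ln 0.287|/√(π²+ln²0.287) = 0.369.
t_p = π/ω_d ⇒ ω_d = 13.5 rad/s; then ω_n = ω_d/√(1−ζ²) = 14.5 rad/s.
t_s ≈ 3/(ζω_n) = 3/(0.369·14.5) = 0.560 s.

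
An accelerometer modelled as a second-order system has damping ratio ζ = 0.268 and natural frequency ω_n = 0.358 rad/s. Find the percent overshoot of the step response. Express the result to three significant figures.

%OS ≈ 41.7%

For an underdamped second-order system, %OS = 100·exp(−πζ/√(1−ζ²)).
πζ/√(1−ζ²) = π·0.268/√(1−0.0718) = 0.8739, so %OS = 100·e^(−0.8739) = 41.7%.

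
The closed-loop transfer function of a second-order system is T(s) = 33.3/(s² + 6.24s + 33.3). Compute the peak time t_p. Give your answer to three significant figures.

t_p ≈ 0.647 s

ω_n = √33.3 = 5.77 rad/s; ζ = 6.24/(2·5.77) = 0.541.
ω_d = ω_n√(1−ζ²) = 4.85 rad/s. Then t_p = π/ω_d = 0.647 s.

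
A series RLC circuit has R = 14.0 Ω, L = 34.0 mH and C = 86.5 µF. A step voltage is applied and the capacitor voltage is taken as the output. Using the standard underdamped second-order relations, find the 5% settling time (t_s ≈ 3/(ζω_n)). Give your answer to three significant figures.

t_s ≈ 0.0146 s

For a series RLC circuit (capacitor voltage as output), ω_n = 1/√(LC) = 1/√(34.0 mH · 86.5 µF) = 583 rad/s.
ζ = (R/2)·√(C/L) = (14.0/2)·√(86.5 µF/34.0 mH) = 0.353.
t_s ≈ 3/(ζω_n) = 0.0146 s.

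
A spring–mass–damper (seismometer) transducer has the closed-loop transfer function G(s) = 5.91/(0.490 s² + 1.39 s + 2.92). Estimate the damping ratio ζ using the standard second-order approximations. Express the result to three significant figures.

Dividing through by 0.490: denominator becomes s² + 2.837 s + 5.959.
So ω_n = √5.959 = 2.44 rad/s and ζ = 2.837/(2·2.44) = 0.581.

ζ ≈ 0.581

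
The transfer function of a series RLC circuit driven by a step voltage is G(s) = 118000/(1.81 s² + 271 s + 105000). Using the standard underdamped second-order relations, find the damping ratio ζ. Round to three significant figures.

ζ ≈ 0.311

Dividing through by 1.81: denominator becomes s² + 149.7 s + 58010.
So ω_n = √58010 = 241 rad/s and ζ = 149.7/(2·241) = 0.311.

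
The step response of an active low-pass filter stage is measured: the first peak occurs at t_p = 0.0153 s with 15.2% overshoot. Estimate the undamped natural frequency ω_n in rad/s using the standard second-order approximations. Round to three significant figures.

ω_n ≈ 239 rad/s

From the overshoot, ζ = −ln(OS)/√(π²+ln²(OS)) = 0.514.
t_p = π/ω_d ⇒ ω_d = 205 rad/s; then ω_n = ω_d/√(1−ζ²) = 239 rad/s.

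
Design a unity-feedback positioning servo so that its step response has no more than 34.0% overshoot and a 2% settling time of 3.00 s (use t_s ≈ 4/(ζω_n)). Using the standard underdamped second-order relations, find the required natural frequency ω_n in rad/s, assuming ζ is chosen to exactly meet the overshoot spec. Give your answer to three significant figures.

ζ = −ln(OS)/√(π² + (ln OS)²). With OS = 0.340, ln OS = −1.079 and ζ = 1.079/3.322 = 0.325.
From t_s ≈ 4/(ζω_n): ω_n = 4/(ζ·t_s) = 4/(0.325·3.00) = 4.11 rad/s.

ω_n ≈ 4.11 rad/s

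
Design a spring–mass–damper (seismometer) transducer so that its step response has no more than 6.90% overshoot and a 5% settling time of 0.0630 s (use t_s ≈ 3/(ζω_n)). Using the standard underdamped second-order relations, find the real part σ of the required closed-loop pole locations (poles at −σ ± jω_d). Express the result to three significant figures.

σ ≈ 47.6

The settling-time spec alone fixes σ = ζω_n = 3/t_s = 3/0.0630 = 47.6.
(Overshoot then fixes ζ = 0.648 and hence ω_d = σ·√(1−ζ²)/ζ = 56.0 rad/s.)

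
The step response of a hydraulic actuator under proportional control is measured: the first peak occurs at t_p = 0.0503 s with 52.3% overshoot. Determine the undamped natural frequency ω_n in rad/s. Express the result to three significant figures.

From the overshoot, ζ = −ln(OS)/√(π²+ln²(OS)) = 0.202.
t_p = π/ω_d ⇒ ω_d = 62.5 rad/s; then ω_n = ω_d/√(1−ζ²) = 63.8 rad/s.

ω_n ≈ 63.8 rad/s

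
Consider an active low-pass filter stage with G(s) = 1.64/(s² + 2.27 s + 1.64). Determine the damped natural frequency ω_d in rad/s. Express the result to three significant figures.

Matching coefficients with s² + 2ζω_n s + ω_n² gives ω_n² = 1.64 ⇒ ω_n = 1.28 rad/s, and ζ = 2.27/(2ω_n) = 0.886.
ω_d = ω_n√(1−ζ²) = 0.593 rad/s.

ω_d ≈ 0.593 rad/s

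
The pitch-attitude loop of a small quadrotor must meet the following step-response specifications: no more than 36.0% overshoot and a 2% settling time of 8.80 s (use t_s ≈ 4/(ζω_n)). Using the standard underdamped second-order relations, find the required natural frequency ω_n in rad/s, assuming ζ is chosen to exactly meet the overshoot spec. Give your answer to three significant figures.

Inverting the overshoot relation: ζ = |ln 0.360|/√(π² + ln²0.360) = 0.309.
From t_s ≈ 4/(ζω_n): ω_n = 4/(ζ·t_s) = 4/(0.309·8.80) = 1.47 rad/s.

ω_n ≈ 1.47 rad/s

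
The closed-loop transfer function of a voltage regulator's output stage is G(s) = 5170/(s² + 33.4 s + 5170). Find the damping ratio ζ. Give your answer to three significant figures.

ζ ≈ 0.232

Matching coefficients with s² + 2ζω_n s + ω_n² gives ω_n² = 5170 ⇒ ω_n = 71.9 rad/s, and ζ = 33.4/(2ω_n) = 0.232.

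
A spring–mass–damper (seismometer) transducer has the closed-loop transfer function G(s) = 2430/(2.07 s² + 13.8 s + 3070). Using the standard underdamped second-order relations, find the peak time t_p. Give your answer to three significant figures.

t_p ≈ 0.0819 s

Dividing through by 2.07: denominator becomes s² + 6.667 s + 1483.
So ω_n = √1483 = 38.5 rad/s and ζ = 6.667/(2·38.5) = 0.0866.
ω_d = 38.5·√(1 − 0.0866²) = 38.4 rad/s. t_p = π/ω_d = 0.0819 s.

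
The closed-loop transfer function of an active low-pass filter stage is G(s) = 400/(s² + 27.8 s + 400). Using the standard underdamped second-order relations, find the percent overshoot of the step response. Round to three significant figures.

ω_n = √400 = 20.0 rad/s; ζ = 27.8/(2·20.0) = 0.695.
%OS = 100 e^{−πζ/√(1−ζ²)} with ζ = 0.695 gives 4.80%.

%OS ≈ 4.80%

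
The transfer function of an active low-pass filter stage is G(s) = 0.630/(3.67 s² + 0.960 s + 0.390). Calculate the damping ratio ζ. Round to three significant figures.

ζ ≈ 0.401

Dividing through by 3.67: denominator becomes s² + 0.2616 s + 0.1063.
So ω_n = √0.1063 = 0.326 rad/s and ζ = 0.2616/(2·0.326) = 0.401.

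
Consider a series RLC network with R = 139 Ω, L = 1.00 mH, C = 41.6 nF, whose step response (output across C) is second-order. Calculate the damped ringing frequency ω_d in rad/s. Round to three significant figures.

ω_d ≈ 139000 rad/s

For a series RLC circuit (capacitor voltage as output), ω_n = 1/√(LC) = 1/√(1.00 mH · 41.6 nF) = 155000 rad/s.
ζ = (R/2)·√(C/L) = (139/2)·√(41.6 nF/1.00 mH) = 0.448.
The damped frequency ω_d = ω_n√(1−ζ²) = 139000 rad/s.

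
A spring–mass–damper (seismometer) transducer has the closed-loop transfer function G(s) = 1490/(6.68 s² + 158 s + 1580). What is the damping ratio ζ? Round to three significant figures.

ζ ≈ 0.769

Dividing through by 6.68: denominator becomes s² + 23.65 s + 236.5.
So ω_n = √236.5 = 15.4 rad/s and ζ = 23.65/(2·15.4) = 0.769.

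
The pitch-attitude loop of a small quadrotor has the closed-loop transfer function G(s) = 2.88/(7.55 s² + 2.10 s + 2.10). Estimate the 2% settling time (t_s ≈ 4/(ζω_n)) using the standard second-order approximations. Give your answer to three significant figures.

t_s ≈ 28.8 s

Dividing through by 7.55: denominator becomes s² + 0.2781 s + 0.2781.
So ω_n = √0.2781 = 0.527 rad/s and ζ = 0.2781/(2·0.527) = 0.264.
t_s ≈ 4/(ζω_n) = 28.8 s.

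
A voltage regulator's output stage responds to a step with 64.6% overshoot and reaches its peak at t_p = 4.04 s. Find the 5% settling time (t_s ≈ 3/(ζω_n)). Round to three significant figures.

t_s ≈ 27.7 s

The overshoot fixes ζ = −ln(OS)/√(π²+ln²(OS)) = 0.138.
t_p = π/ω_d ⇒ ω_d = 0.778 rad/s; then ω_n = ω_d/√(1−ζ²) = 0.785 rad/s.
t_s ≈ 3/(ζω_n) = 3/(0.138·0.785) = 27.7 s.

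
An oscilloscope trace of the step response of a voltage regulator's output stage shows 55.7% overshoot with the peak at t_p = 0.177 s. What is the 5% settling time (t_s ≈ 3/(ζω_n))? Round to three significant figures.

t_s ≈ 0.907 s

From the overshoot, ζ = −ln(OS)/√(π²+ln²(OS)) = 0.183.
t_p = π/ω_d ⇒ ω_d = 17.7 rad/s; then ω_n = ω_d/√(1−ζ²) = 18.1 rad/s.
t_s ≈ 3/(ζω_n) = 3/(0.183·18.1) = 0.907 s.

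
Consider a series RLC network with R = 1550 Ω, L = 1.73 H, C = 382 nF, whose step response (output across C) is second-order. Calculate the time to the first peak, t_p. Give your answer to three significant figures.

For a series RLC circuit (capacitor voltage as output), ω_n = 1/√(LC) = 1/√(1.73 H · 382 nF) = 1230 rad/s.
ζ = (R/2)·√(C/L) = (1550/2)·√(382 nF/1.73 H) = 0.364.
ω_d = 1230·√(1 − 0.364²) = 1150 rad/s. t_p = π/ω_d = 0.00274 s.

t_p ≈ 0.00274 s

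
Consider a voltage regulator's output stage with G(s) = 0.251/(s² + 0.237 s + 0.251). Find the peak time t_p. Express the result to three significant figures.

t_p ≈ 6.45 s

Matching coefficients with s² + 2ζω_n s + ω_n² gives ω_n² = 0.251 ⇒ ω_n = 0.501 rad/s, and ζ = 0.237/(2ω_n) = 0.237.
ω_d = ω_n√(1−ζ²) = 0.487 rad/s. Then t_p = π/ω_d = 6.45 s.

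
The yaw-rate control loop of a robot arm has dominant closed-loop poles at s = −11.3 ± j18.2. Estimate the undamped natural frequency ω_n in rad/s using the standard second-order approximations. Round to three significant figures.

With σ = 11.3, ω_d = 18.2: ω_n = √(σ²+ω_d²) = 21.4 rad/s, ζ = σ/ω_n = 0.527.

ω_n ≈ 21.4 rad/s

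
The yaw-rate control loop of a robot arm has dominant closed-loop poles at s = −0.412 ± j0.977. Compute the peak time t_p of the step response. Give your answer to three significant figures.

t_p = π/ω_d with ω_d = 0.977 (the imaginary part), so t_p = 3.22 s.

t_p ≈ 3.22 s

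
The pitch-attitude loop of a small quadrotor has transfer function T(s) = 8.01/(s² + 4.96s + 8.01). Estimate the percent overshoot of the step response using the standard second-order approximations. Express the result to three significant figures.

Matching coefficients with s² + 2ζω_n s + ω_n² gives ω_n² = 8.01 ⇒ ω_n = 2.83 rad/s, and ζ = 4.96/(2ω_n) = 0.876.
%OS = 100 e^{−πζ/√(1−ζ²)} with ζ = 0.876 gives 0.330%.

%OS ≈ 0.330%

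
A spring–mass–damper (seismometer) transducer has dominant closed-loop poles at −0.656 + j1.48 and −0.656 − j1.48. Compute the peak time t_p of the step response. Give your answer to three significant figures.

t_p ≈ 2.12 s

t_p = π/ω_d with ω_d = 1.48 (the imaginary part), so t_p = 2.12 s.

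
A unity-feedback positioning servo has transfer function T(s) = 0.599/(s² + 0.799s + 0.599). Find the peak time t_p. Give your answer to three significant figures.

ω_n = √0.599 = 0.774 rad/s; ζ = 0.799/(2·0.774) = 0.516.
The damped frequency ω_d = ω_n√(1−ζ²) = 0.663 rad/s. Then t_p = π/ω_d = 4.74 s.

t_p ≈ 4.74 s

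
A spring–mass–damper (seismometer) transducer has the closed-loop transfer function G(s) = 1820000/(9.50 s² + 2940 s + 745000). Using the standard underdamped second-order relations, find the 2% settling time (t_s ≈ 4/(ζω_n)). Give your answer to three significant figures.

Dividing through by 9.50: denominator becomes s² + 309.5 s + 78420.
So ω_n = √78420 = 280 rad/s and ζ = 309.5/(2·280) = 0.553.
t_s ≈ 4/(ζω_n) = 0.0259 s.

t_s ≈ 0.0259 s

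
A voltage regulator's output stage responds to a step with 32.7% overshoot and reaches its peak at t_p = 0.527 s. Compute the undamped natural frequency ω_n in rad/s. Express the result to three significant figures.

ζ from %OS: ζ = |ln 0.327|/√(π²+ln²0.327) = 0.335.
From t_p = π/ω_d, ω_d = π/0.527 = 5.96 rad/s, so ω_n = ω_d/√(1−ζ²) = 6.33 rad/s.

ω_n ≈ 6.33 rad/s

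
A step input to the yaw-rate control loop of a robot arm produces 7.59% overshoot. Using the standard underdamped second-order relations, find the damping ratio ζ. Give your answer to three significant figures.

From %OS = 100·exp(−πζ/√(1−ζ²)), invert to get ζ = −ln(OS)/√(π² + ln²(OS)) with OS = 0.0759.
−ln 0.0759 = 2.578, so ζ = 2.578/√(π² + 6.648) = 0.634.

ζ ≈ 0.634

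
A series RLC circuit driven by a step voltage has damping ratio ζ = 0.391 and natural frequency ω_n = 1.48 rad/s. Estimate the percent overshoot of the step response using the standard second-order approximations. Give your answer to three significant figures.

For an underdamped second-order system, %OS = 100·exp(−πζ/√(1−ζ²)).
πζ/√(1−ζ²) = π·0.391/√(1−0.153) = 1.335, so %OS = 100·e^(−1.335) = 26.3%.

%OS ≈ 26.3%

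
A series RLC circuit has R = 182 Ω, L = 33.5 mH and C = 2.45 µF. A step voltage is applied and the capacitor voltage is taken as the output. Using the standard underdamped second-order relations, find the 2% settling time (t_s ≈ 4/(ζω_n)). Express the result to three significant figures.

For a series RLC circuit (capacitor voltage as output), ω_n = 1/√(LC) = 1/√(33.5 mH · 2.45 µF) = 3490 rad/s.
ζ = (R/2)·√(C/L) = (182/2)·√(2.45 µF/33.5 mH) = 0.778.
t_s ≈ 4/(ζω_n) = 0.00147 s.

t_s ≈ 0.00147 s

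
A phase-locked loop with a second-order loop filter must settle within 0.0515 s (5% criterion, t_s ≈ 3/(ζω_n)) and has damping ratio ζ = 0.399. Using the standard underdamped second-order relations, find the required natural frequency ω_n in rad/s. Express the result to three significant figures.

Rearranging t_s ≈ 3/(ζω_n) gives ω_n = 3/(ζ·t_s) = 3/(0.399 × 0.0515) = 146 rad/s.

ω_n ≈ 146 rad/s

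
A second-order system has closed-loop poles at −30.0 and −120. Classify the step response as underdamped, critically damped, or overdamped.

Since the poles are distinct, negative and real, the response is overdamped.

overdamped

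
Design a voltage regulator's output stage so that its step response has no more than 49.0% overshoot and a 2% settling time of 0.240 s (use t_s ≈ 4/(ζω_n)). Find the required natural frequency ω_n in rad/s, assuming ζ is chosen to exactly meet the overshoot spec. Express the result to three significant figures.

Inverting the overshoot relation: ζ = |ln 0.490|/√(π² + ln²0.490) = 0.221.
Then ω_n = 4/(ζ t_s) = 4/(0.221 × 0.240) = 75.3 rad/s.

ω_n ≈ 75.3 rad/s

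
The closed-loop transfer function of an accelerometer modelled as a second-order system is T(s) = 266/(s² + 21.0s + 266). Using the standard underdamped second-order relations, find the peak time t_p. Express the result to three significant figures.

t_p ≈ 0.252 s

Comparing the denominator to s² + 2ζω_n s + ω_n²: ω_n = √266 = 16.3 rad/s, and 2ζω_n = 21.0 so ζ = 21.0/(2·16.3) = 0.644.
The damped frequency ω_d = ω_n√(1−ζ²) = 12.5 rad/s. Then t_p = π/ω_d = 0.252 s.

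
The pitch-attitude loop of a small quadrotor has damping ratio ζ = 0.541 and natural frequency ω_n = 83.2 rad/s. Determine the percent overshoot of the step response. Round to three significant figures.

For an underdamped second-order system, %OS = 100·exp(−πζ/√(1−ζ²)).
πζ/√(1−ζ²) = π·0.541/√(1−0.293) = 2.021, so %OS = 100·e^(−2.021) = 13.3%.

%OS ≈ 13.3%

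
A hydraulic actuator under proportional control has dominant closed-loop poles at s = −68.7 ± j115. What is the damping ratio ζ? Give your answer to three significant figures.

ζ ≈ 0.513

With σ = 68.7, ω_d = 115: ω_n = √(σ²+ω_d²) = 134 rad/s, ζ = σ/ω_n = 0.513.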